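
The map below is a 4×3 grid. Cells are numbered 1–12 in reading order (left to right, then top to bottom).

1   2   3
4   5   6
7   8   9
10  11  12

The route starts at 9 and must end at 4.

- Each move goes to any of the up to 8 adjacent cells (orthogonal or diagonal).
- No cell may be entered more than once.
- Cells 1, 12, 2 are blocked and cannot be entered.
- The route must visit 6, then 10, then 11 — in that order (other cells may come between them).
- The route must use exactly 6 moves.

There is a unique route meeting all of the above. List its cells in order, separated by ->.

The waypoints must appear in the order 6, 10, 11, with no cell reused.
Route from 9: up to 6, 2× down-left (reaching 10), right to 11, up-left to 7, up to 4 — 6 moves in all.
Check: order respected (6 at step 1, 10 at step 3, 11 at step 4); 6 moves as required.

9 -> 6 -> 8 -> 10 -> 11 -> 7 -> 4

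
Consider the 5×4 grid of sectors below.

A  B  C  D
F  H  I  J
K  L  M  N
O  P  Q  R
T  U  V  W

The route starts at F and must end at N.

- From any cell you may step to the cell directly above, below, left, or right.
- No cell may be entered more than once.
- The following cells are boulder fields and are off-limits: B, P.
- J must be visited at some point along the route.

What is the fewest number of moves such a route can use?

Any route passes through J somewhere between F and N. Summing Manhattan distances along the two legs (F → J → N) gives a lower bound of 3 + 1 = 4 moves.
A route of 4 moves achieves this: F → H → I → J → N.
Since 4 matches the lower bound, it is optimal.

4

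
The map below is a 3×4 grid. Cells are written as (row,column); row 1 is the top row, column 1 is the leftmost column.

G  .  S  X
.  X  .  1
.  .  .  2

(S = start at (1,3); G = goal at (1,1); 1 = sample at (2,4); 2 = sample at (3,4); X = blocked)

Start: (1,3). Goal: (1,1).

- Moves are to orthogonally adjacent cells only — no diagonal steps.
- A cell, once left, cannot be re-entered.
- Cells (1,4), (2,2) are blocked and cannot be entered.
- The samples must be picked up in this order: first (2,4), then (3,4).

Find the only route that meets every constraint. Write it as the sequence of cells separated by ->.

The waypoints must appear in the order (2,4), (3,4), with no cell reused.
Route from (1,3): down to (2,3), right to (2,4), down to (3,4), 3× left (reaching (3,1)), 2× up (reaching (1,1)) — 8 moves in all.
Check: order respected (1 at step 2, 2 at step 3).

(1,3) -> (2,3) -> (2,4) -> (3,4) -> (3,3) -> (3,2) -> (3,1) -> (2,1) -> (1,1)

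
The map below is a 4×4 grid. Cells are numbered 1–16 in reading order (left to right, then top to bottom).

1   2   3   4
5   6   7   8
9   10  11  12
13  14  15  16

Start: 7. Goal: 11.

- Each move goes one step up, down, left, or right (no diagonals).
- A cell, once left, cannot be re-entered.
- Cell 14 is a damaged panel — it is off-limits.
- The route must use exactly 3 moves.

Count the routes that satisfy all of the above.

Need simple routes of exactly 3 moves from 7 to 11 (Manhattan distance 1, so 1 moves are spent on a detour and 1 undoing it).
Enumerating: 7 6 10 11 | 7 8 12 11.
That gives 2 routes.

2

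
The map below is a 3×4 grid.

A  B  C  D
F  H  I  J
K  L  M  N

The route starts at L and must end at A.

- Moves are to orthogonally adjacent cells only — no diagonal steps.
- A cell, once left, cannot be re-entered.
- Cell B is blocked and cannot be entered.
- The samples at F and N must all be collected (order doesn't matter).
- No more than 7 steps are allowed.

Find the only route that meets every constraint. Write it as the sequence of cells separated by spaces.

L M N J I H F A

The 7-move cap with required stops at F, N leaves no slack for detours.
Route from L: 2× right (reaching N), up to J, 3× left (reaching F), up to A — 7 moves in all.
Check: all required cells visited; 7 ≤ 7 moves.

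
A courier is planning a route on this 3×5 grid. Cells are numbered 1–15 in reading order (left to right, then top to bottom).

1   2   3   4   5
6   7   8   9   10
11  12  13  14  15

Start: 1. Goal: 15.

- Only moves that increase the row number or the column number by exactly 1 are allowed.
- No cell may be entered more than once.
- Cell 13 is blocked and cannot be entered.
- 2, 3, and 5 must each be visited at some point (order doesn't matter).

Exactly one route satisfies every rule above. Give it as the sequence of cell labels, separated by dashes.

1 - 2 - 3 - 4 - 5 - 10 - 15

Moves only go right or down, so the column and row indices never decrease.
Route from 1: 4× right (reaching 5), 2× down (reaching 15) — 6 moves in all.
Check: all required cells visited.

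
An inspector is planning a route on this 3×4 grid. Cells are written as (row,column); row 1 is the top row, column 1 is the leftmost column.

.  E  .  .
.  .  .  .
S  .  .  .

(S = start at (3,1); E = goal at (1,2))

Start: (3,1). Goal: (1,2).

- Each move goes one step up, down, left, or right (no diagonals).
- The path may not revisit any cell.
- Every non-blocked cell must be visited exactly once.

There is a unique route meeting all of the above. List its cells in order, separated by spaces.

(3,1) (3,2) (3,3) (3,4) (2,4) (1,4) (1,3) (2,3) (2,2) (2,1) (1,1) (1,2)

Need to visit all 12 open cells exactly once, starting at (3,1) and ending at (1,2).
Cell (1,4) has only two open neighbours ((2,4) and (1,3)), so the path must pass straight through it: one of those is the cell it's entered from and the other is where it exits.
Route from (3,1): 3× right (reaching (3,4)), 2× up (reaching (1,4)), left to (1,3), down to (2,3), 2× left (reaching (2,1)), up to (1,1), right to (1,2) — 11 moves in all.
Check: all 12 open cells covered.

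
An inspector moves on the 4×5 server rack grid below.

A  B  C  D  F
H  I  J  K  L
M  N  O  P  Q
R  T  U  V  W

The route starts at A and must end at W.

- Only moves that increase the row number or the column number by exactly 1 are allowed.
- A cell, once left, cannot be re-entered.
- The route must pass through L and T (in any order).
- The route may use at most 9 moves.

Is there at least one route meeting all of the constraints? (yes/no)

T is below but to the left of L: going L → T would need a leftward move and T → L an upward move, so no right/down-only route can visit both required cells.

no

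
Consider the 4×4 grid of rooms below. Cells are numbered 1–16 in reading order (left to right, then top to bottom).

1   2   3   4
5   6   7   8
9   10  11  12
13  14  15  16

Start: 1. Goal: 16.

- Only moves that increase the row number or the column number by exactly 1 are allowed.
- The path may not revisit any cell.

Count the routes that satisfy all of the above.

20

A right/down-only route from 1 to 16 makes exactly 3 down-moves and 3 right-moves in some order.
With no other constraints that would be C(6,3) = 20 routes.
That gives 20 routes.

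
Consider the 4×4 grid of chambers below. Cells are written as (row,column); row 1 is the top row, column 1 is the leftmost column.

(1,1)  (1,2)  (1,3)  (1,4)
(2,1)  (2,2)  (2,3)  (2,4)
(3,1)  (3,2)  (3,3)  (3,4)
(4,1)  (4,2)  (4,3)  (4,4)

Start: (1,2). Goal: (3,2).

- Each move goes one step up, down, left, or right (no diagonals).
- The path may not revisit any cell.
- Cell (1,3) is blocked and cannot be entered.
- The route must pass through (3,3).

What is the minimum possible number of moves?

Any route passes through (3,3) somewhere between (1,2) and (3,2). Summing Manhattan distances along the two legs ((1,2) → (3,3) → (3,2)) gives a lower bound of 3 + 1 = 4 moves.
A route of 4 moves achieves this: (1,2) → (2,2) → (2,3) → (3,3) → (3,2).
Since 4 matches the lower bound, it is optimal.

4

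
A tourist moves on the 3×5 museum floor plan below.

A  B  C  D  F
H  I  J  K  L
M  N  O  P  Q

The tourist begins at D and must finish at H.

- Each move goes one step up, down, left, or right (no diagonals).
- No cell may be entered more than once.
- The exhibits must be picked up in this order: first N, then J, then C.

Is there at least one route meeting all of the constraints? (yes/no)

yes

One route that works: D → K → P → O → N → I → J → C → B → A → H.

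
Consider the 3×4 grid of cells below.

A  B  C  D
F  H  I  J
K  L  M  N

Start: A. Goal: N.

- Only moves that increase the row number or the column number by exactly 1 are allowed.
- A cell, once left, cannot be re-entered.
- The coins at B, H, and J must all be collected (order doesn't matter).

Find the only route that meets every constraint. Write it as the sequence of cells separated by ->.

A -> B -> H -> I -> J -> N

Moves only go right or down, so the column and row indices never decrease.
Route from A: right to B, down to H, 2× right (reaching J), down to N — 5 moves in all.
Check: all required cells visited.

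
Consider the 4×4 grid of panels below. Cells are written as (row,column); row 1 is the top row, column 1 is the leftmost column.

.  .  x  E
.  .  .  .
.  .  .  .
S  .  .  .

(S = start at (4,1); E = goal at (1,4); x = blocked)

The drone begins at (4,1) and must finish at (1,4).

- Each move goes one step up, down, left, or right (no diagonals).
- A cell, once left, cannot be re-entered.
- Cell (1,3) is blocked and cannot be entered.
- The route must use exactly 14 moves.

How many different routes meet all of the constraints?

4

Need simple routes of exactly 14 moves from (4,1) to (1,4) (Manhattan distance 6, so 4 moves are spent on a detour and 4 undoing it).
Enumerating: (4,1) (3,1) (2,1) (1,1) (1,2) (2,2) (3,2) (4,2) (4,3) (4,4) (3,4) (3,3) (2,3) (2,4) (1,4) | (4,1) (3,1) (2,1) (1,1) (1,2) (2,2) (2,3) (3,3) (3,2) (4,2) (4,3) (4,4) (3,4) (2,4) (1,4) | (4,1) (4,2) (3,2) (3,1) (2,1) (1,1) (1,2) (2,2) (2,3) (3,3) (4,3) (4,4) (3,4) (2,4) (1,4) | (4,1) (4,2) (4,3) (4,4) (3,4) (3,3) (3,2) (3,1) (2,1) (1,1) (1,2) (2,2) (2,3) (2,4) (1,4).
That gives 4 routes.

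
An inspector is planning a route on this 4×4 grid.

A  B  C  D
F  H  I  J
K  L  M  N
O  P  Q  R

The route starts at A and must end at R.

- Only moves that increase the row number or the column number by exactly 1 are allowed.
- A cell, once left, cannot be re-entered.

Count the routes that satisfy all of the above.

20

A right/down-only route from A to R makes exactly 3 down-moves and 3 right-moves in some order.
With no other constraints that would be C(6,3) = 20 routes.
That gives 20 routes.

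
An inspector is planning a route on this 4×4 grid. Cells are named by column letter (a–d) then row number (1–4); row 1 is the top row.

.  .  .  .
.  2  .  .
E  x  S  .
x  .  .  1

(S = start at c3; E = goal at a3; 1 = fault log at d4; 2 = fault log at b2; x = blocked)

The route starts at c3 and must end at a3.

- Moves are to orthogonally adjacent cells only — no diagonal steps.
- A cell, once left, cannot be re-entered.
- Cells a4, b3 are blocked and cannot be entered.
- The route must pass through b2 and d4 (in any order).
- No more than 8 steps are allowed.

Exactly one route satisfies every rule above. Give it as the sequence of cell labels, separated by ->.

The budget equals the shortest possible length, so every move has to be on a shortest route through the required cells.
Route from c3: down to c4, right to d4, 2× up (reaching d2), 3× left (reaching a2), down to a3 — 8 moves in all.
Check: all required cells visited; 8 ≤ 8 moves.

c3 -> c4 -> d4 -> d3 -> d2 -> c2 -> b2 -> a2 -> a3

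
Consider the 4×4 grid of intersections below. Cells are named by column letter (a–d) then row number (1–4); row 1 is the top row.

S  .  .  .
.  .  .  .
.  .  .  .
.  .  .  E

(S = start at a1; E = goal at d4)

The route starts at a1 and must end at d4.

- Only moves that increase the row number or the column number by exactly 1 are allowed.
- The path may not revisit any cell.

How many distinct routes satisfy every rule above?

20

A right/down-only route from a1 to d4 makes exactly 3 down-moves and 3 right-moves in some order.
With no other constraints that would be C(6,3) = 20 routes.
That gives 20 routes.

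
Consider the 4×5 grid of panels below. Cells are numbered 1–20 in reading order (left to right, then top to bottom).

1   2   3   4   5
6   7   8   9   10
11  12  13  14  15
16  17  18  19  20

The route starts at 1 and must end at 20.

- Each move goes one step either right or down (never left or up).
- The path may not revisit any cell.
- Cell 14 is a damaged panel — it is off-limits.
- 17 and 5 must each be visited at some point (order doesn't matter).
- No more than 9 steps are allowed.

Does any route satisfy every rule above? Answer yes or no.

17 is below but to the left of 5: going 5 → 17 would need a leftward move and 17 → 5 an upward move, so no right/down-only route can visit both required cells.

no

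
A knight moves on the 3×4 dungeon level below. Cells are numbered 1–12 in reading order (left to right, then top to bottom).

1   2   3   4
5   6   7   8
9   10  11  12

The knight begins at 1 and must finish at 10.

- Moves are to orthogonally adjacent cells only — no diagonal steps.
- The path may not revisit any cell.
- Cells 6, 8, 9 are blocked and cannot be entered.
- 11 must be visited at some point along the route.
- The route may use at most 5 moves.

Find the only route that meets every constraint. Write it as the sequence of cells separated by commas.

1, 2, 3, 7, 11, 10

Any route must reach 11 and still end at 10 within 5 moves, so the order of the required stops is forced.
Route from 1: 2× right (reaching 3), 2× down (reaching 11), left to 10 — 5 moves in all.
Check: all required cells visited; 5 ≤ 5 moves.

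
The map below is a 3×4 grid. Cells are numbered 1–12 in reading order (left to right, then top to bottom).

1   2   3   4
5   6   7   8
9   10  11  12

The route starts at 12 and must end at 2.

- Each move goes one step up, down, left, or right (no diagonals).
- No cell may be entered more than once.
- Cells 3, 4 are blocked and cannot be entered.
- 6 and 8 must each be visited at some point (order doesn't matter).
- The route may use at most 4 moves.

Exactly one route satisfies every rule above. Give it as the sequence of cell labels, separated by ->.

Any route must reach 6 and 8 and still end at 2 within 4 moves, so the order of the required stops is forced.
Route from 12: up 1 to 8, left 2 to 6, up 1 to 2 — 4 moves in all.
Check: all required cells visited; 4 ≤ 4 moves.

12 -> 8 -> 7 -> 6 -> 2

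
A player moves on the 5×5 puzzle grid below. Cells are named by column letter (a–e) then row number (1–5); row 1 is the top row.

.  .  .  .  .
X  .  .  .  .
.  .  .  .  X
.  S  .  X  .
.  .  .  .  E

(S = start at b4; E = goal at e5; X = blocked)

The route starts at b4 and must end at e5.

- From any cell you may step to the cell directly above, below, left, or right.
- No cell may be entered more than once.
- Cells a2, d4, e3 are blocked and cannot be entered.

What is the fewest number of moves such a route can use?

4

The Manhattan distance from b4 to e5 is |4−5| + |2−5| = 4, so at least 4 moves are needed.
A route of 4 moves achieves this: b4 → b5 → c5 → d5 → e5.
Since 4 matches the lower bound, it is optimal.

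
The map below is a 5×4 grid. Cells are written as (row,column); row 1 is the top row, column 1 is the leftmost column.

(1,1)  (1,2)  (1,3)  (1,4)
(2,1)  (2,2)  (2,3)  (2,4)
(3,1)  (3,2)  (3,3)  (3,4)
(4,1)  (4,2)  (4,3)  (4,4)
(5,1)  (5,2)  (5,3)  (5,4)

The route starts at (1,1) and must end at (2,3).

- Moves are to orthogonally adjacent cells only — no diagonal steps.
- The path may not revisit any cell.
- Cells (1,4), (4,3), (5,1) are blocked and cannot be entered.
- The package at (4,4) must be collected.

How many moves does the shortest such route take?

11

Any route passes through (4,4) somewhere between (1,1) and (2,3). Summing Manhattan distances along the two legs ((1,1) → (4,4) → (2,3)) gives a lower bound of 6 + 3 = 9 moves.
The shortest route satisfying every rule uses 11 moves: (1,1) → (2,1) → (3,1) → (4,1) → (4,2) → (5,2) → (5,3) → (5,4) → (4,4) → (3,4) → (2,4) → (2,3).
The no-revisit rule (legs can't share cells) pushes the minimum above the 9-move bound; an exhaustive check rules out every length from 9 to 10, leaving 11 as the minimum.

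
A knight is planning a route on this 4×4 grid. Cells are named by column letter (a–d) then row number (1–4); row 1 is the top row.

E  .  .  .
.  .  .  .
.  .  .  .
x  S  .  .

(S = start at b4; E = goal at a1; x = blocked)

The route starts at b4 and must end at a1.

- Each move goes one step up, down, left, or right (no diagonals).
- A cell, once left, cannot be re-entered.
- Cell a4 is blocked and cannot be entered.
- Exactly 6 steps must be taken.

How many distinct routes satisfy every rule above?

11

Need simple routes of exactly 6 moves from b4 to a1 (Manhattan distance 4, so 1 moves are spent on a detour and 1 undoing it).
Branch systematically from the start, pruning whenever the remaining move budget drops below the Manhattan distance to a1 or differs from it in parity. Grouping the completions by first move — via b3: 5; via c4: 6 — and summing: 5 + 6 = 11.
That gives 11 routes.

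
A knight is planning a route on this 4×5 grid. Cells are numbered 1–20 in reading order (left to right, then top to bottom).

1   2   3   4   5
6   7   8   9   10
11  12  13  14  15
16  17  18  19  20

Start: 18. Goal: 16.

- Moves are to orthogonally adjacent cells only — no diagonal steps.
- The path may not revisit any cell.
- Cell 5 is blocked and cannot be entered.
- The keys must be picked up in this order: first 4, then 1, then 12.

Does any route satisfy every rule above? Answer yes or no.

One route that works: 18 → 13 → 8 → 9 → 4 → 3 → 2 → 1 → 6 → 11 → 12 → 17 → 16.

yes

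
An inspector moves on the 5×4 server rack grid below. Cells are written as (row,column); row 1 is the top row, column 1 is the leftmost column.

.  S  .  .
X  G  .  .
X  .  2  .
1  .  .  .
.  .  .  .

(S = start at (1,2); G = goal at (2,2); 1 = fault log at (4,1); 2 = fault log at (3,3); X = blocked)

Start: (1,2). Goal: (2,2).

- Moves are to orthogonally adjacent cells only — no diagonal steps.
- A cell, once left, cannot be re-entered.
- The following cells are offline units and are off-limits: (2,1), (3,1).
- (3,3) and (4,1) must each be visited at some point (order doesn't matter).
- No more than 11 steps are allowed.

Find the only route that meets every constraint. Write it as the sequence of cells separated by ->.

(1,2) -> (1,3) -> (2,3) -> (3,3) -> (4,3) -> (5,3) -> (5,2) -> (5,1) -> (4,1) -> (4,2) -> (3,2) -> (2,2)

The budget equals the shortest possible length, so every move has to be on a shortest route through the required cells.
Route from (1,2): right 1 to (1,3), down 4 to (5,3), left 2 to (5,1), up 1 to (4,1), right 1 to (4,2), up 2 to (2,2) — 11 moves in all.
Check: all required cells visited; 11 ≤ 11 moves.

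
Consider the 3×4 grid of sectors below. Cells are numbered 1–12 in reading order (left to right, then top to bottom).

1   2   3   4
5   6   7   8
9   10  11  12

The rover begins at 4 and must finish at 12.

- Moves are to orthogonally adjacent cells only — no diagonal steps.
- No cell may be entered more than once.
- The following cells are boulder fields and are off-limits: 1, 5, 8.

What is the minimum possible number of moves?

The Manhattan distance from 4 to 12 is |1−3| + |4−4| = 2, so at least 2 moves are needed.
That bound ignores the blocked cells. Measuring each leg by the fewest moves that actually steer around them (4→12: 4) raises the lower bound to 4.
A route of 4 moves exists: 4 → 3 → 7 → 11 → 12.
Since 4 matches that lower bound, it is optimal.

4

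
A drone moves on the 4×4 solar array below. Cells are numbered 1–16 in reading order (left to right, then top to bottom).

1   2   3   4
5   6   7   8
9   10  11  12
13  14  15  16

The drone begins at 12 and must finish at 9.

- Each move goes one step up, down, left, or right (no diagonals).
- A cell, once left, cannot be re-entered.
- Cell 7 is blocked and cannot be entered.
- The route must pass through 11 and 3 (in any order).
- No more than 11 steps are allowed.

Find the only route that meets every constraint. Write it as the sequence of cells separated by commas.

12, 8, 4, 3, 2, 6, 10, 11, 15, 14, 13, 9

The 11-move cap with required stops at 11, 3 leaves no slack for detours.
Route from 12: 2× up (reaching 4), 2× left (reaching 2), 2× down (reaching 10), right to 11, down to 15, 2× left (reaching 13), up to 9 — 11 moves in all.
Check: all required cells visited; 11 ≤ 11 moves.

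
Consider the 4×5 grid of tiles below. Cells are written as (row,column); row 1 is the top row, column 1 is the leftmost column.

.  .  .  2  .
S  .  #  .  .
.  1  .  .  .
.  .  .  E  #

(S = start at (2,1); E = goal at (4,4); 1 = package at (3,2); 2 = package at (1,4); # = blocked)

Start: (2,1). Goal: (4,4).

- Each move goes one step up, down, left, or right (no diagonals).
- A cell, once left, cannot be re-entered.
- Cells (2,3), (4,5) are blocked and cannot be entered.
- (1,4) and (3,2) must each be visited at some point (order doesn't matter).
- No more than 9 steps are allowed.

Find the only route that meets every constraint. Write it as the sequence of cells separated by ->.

Any route must reach (1,4) and (3,2) and still end at (4,4) within 9 moves, so the order of the required stops is forced.
Route from (2,1): down 1 to (3,1), right 1 to (3,2), up 2 to (1,2), right 2 to (1,4), down 3 to (4,4) — 9 moves in all.
Check: all required cells visited; 9 ≤ 9 moves.

(2,1) -> (3,1) -> (3,2) -> (2,2) -> (1,2) -> (1,3) -> (1,4) -> (2,4) -> (3,4) -> (4,4)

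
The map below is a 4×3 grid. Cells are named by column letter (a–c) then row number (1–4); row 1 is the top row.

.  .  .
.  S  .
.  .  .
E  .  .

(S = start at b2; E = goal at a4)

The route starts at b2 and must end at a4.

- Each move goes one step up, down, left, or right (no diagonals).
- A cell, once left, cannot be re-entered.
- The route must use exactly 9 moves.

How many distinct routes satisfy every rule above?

Need simple routes of exactly 9 moves from b2 to a4 (Manhattan distance 3, so 3 moves are spent on a detour and 3 undoing it).
Enumerating: b2 b1 a1 a2 a3 b3 c3 c4 b4 a4 | b2 b1 c1 c2 c3 c4 b4 b3 a3 a4 | b2 b3 c3 c2 c1 b1 a1 a2 a3 a4 | b2 a2 a1 b1 c1 c2 c3 c4 b4 a4 | b2 a2 a1 b1 c1 c2 c3 b3 b4 a4 | b2 a2 a1 b1 c1 c2 c3 b3 a3 a4 | b2 c2 c1 b1 a1 a2 a3 b3 b4 a4.
That gives 7 routes.

7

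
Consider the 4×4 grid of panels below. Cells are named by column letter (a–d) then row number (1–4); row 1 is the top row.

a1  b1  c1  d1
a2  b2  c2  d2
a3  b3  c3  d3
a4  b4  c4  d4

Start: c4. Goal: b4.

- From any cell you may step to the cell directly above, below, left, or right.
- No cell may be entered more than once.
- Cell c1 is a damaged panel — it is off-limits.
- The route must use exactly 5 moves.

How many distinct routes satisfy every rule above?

Need simple routes of exactly 5 moves from c4 to b4 (Manhattan distance 1, so 2 moves are spent on a detour and 2 undoing it).
Enumerating: c4 c3 c2 b2 b3 b4 | c4 c3 b3 a3 a4 b4 | c4 d4 d3 c3 b3 b4.
That gives 3 routes.

3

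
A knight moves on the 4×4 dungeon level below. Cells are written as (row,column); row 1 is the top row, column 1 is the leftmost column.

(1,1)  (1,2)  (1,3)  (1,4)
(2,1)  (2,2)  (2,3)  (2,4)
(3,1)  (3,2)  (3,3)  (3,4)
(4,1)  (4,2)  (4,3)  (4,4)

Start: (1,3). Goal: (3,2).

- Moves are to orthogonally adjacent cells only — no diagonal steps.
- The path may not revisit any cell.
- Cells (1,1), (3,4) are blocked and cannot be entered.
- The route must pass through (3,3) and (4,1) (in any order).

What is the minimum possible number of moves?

7

Any route passes through (3,3) and (4,1) in some order between (1,3) and (3,2). Summing Manhattan distances along each leg and taking the cheapest ordering ((1,3) → (3,3) → (4,1) → (3,2)) gives a lower bound of 2 + 3 + 2 = 7 moves.
A route of 7 moves achieves this: (1,3) → (2,3) → (3,3) → (4,3) → (4,2) → (4,1) → (3,1) → (3,2).
Since 7 matches the lower bound, it is optimal.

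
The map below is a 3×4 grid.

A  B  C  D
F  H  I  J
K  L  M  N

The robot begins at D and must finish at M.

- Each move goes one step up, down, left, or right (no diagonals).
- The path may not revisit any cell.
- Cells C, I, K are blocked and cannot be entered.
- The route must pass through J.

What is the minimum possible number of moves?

Any route passes through J somewhere between D and M. Summing Manhattan distances along the two legs (D → J → M) gives a lower bound of 1 + 2 = 3 moves.
A route of 3 moves achieves this: D → J → N → M.
Since 3 matches the lower bound, it is optimal.

3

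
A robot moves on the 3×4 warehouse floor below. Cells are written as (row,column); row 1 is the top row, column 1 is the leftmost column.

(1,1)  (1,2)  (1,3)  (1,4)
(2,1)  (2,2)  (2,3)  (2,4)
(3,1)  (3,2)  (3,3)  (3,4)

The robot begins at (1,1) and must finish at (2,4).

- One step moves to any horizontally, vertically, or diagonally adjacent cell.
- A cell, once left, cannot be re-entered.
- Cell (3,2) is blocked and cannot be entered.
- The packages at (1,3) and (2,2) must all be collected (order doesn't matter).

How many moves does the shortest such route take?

Any route passes through (1,3) and (2,2) in some order between (1,1) and (2,4). Summing Chebyshev distances along each leg and taking the cheapest ordering ((1,1) → (2,2) → (1,3) → (2,4)) gives a lower bound of 1 + 1 + 1 = 3 moves.
A route of 3 moves achieves this: (1,1) → (2,2) → (1,3) → (2,4).
Since 3 matches the lower bound, it is optimal.

3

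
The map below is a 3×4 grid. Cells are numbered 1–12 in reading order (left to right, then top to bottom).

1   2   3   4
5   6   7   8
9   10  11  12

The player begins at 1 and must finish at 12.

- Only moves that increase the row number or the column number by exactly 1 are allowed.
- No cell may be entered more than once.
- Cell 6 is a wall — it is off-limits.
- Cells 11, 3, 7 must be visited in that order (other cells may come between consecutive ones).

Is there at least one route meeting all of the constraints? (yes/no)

3 lies above 11, so going from 11 to 3 would need an upward move — but moves only go right/down, so 11 cannot be visited before 3.

no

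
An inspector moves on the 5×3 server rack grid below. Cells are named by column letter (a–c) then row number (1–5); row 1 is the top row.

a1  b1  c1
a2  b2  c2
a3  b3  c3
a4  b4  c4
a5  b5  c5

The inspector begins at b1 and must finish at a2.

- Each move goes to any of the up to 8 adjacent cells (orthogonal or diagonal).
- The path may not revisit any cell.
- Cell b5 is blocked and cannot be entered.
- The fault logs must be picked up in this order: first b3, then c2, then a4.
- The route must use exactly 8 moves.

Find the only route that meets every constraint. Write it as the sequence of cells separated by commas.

The waypoints must appear in the order b3, c2, a4, with no cell reused.
Route from b1: 2× down (reaching b3), up-right to c2, down to c3, down-left to b4, left to a4, 2× up (reaching a2) — 8 moves in all.
Check: order respected (b3 at step 2, c2 at step 3, a4 at step 6); 8 moves as required.

b1, b2, b3, c2, c3, b4, a4, a3, a2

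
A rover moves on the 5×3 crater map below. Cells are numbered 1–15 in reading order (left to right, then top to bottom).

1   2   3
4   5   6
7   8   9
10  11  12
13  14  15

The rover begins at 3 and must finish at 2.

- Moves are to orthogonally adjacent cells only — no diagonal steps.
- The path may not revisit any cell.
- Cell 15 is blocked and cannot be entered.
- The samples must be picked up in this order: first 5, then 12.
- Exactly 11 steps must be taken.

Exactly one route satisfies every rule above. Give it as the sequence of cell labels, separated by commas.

The waypoints must appear in the order 5, 12, with no cell reused.
Route from 3: down to 6, left to 5, down to 8, right to 9, down to 12, 2× left (reaching 10), 3× up (reaching 1), right to 2 — 11 moves in all.
Check: order respected (5 at step 2, 12 at step 5); 11 moves as required.

3, 6, 5, 8, 9, 12, 11, 10, 7, 4, 1, 2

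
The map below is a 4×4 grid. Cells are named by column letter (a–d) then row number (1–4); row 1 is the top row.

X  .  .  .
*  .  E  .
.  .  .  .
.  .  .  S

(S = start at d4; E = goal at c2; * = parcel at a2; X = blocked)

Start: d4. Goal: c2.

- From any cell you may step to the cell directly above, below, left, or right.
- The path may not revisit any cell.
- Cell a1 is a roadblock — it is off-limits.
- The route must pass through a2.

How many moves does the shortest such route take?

7

Any route passes through a2 somewhere between d4 and c2. Summing Manhattan distances along the two legs (d4 → a2 → c2) gives a lower bound of 5 + 2 = 7 moves.
A route of 7 moves achieves this: d4 → d3 → c3 → b3 → a3 → a2 → b2 → c2.
Since 7 matches the lower bound, it is optimal.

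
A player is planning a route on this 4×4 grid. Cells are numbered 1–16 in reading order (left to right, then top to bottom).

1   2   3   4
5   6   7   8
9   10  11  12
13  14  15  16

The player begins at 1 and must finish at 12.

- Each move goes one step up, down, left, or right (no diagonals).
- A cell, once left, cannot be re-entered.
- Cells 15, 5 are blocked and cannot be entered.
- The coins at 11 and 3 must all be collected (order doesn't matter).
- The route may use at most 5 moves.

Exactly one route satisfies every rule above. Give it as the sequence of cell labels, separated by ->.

The budget equals the shortest possible length, so every move has to be on a shortest route through the required cells.
Route from 1: 2× right (reaching 3), 2× down (reaching 11), right to 12 — 5 moves in all.
Check: all required cells visited; 5 ≤ 5 moves.

1 -> 2 -> 3 -> 7 -> 11 -> 12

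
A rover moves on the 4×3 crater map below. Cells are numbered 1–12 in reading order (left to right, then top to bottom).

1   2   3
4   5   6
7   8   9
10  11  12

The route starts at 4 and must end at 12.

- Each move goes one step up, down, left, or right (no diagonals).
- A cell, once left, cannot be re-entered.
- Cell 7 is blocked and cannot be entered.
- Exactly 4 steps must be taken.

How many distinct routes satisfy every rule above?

3

Need simple routes of exactly 4 moves from 4 to 12 (Manhattan distance 4, so 0 moves are spent on a detour and 0 undoing it).
Enumerating: 4 5 8 11 12 | 4 5 8 9 12 | 4 5 6 9 12.
That gives 3 routes.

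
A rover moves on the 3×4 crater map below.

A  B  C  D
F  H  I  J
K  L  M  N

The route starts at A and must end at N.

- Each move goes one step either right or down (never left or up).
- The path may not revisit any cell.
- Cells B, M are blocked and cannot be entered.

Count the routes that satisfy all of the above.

A right/down-only route from A to N makes exactly 2 down-moves and 3 right-moves in some order.
With no other constraints that would be C(5,2) = 10 routes.
Subtract routes through each blocked cell (inclusion–exclusion for overlaps): − through B: 6 − through M: 6 + through B&M: 3 → 1.
That gives 1 route.

1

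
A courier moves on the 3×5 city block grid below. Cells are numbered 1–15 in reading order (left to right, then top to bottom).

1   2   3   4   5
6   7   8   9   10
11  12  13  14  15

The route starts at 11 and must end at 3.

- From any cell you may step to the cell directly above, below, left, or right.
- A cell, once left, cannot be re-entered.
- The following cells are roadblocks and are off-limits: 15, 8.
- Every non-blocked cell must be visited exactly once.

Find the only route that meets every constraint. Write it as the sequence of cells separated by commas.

11, 6, 1, 2, 7, 12, 13, 14, 9, 10, 5, 4, 3

Need to visit all 13 open cells exactly once, starting at 11 and ending at 3.
Route from 11: 2× up (reaching 1), right to 2, 2× down (reaching 12), 2× right (reaching 14), up to 9, right to 10, up to 5, 2× left (reaching 3) — 12 moves in all.
Check: all 13 open cells covered.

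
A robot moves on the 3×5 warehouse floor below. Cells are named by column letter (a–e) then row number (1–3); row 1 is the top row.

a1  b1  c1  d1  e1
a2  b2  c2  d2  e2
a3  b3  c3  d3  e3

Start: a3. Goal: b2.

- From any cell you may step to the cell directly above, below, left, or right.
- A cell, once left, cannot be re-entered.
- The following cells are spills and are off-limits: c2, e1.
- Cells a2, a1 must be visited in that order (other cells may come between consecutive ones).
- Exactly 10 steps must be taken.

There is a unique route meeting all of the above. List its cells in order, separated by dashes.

The waypoints must appear in the order a2, a1, with no cell reused.
Route from a3: 2× up (reaching a1), 3× right (reaching d1), 2× down (reaching d3), 2× left (reaching b3), up to b2 — 10 moves in all.
Check: order respected (a2 at step 1, a1 at step 2); 10 moves as required.

a3 - a2 - a1 - b1 - c1 - d1 - d2 - d3 - c3 - b3 - b2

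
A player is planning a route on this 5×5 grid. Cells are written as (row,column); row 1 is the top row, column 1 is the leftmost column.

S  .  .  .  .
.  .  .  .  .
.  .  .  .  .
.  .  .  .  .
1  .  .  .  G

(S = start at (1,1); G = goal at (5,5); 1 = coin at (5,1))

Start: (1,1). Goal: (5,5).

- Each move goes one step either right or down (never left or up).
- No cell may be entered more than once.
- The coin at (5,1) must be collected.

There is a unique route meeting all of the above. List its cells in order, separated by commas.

Moves only go right or down, so the column and row indices never decrease.
Route from (1,1): down 4 to (5,1), right 4 to (5,5) — 8 moves in all.
Check: all required cells visited.

(1,1), (2,1), (3,1), (4,1), (5,1), (5,2), (5,3), (5,4), (5,5)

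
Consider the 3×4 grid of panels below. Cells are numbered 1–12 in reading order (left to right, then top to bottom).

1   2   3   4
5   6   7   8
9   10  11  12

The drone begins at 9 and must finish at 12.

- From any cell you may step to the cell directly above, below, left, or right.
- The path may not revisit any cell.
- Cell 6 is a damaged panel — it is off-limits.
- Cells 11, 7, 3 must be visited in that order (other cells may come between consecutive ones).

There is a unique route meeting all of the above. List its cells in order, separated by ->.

9 -> 10 -> 11 -> 7 -> 3 -> 4 -> 8 -> 12

The waypoints must appear in the order 11, 7, 3, with no cell reused.
Route from 9: right 2 to 11, up 2 to 3, right 1 to 4, down 2 to 12 — 7 moves in all.
Check: order respected (11 at step 2, 7 at step 3, 3 at step 4).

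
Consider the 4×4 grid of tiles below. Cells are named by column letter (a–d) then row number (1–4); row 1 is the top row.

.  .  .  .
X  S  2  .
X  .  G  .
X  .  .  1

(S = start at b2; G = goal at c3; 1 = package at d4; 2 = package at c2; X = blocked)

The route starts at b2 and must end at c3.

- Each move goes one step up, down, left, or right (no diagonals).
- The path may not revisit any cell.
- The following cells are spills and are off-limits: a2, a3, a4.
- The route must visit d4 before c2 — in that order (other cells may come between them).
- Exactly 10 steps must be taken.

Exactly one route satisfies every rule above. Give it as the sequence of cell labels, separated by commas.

The waypoints must appear in the order d4, c2, with no cell reused.
Route from b2: 2× down (reaching b4), 2× right (reaching d4), 3× up (reaching d1), left to c1, 2× down (reaching c3) — 10 moves in all.
Check: order respected (1 at step 4, 2 at step 9); 10 moves as required.

b2, b3, b4, c4, d4, d3, d2, d1, c1, c2, c3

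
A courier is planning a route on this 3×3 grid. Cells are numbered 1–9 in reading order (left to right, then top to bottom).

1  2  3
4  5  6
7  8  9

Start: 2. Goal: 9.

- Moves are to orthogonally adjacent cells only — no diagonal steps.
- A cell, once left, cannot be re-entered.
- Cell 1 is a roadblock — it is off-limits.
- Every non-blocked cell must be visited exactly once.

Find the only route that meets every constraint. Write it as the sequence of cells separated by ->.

2 -> 3 -> 6 -> 5 -> 4 -> 7 -> 8 -> 9

Need to visit all 8 open cells exactly once, starting at 2 and ending at 9.
Route from 2: right 1 to 3, down 1 to 6, left 2 to 4, down 1 to 7, right 2 to 9 — 7 moves in all.
Check: all 8 open cells covered.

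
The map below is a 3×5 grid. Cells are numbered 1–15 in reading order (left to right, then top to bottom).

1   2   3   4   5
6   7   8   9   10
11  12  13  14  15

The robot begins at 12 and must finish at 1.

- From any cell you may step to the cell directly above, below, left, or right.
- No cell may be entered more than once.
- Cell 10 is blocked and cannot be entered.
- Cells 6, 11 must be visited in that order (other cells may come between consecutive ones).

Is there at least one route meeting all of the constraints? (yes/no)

no

Ignoring the required order, 5 revisit-free routes from 12 to 1 pass through all of 6 and 11; the waypoint orders that occur are 11 → 6 (5) — never 6 → 11.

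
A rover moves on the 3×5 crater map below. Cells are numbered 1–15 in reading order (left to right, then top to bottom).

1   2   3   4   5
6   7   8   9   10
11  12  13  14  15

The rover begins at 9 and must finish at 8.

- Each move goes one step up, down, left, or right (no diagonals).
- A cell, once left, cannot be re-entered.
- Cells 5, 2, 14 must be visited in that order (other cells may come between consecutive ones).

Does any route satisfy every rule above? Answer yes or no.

Ignoring the required order, 12 revisit-free routes from 9 to 8 pass through all of 5, 2, and 14; the waypoint orders that occur are 14 → 5 → 2 (7); 5 → 14 → 2 (5) — never 5 → 2 → 14.

no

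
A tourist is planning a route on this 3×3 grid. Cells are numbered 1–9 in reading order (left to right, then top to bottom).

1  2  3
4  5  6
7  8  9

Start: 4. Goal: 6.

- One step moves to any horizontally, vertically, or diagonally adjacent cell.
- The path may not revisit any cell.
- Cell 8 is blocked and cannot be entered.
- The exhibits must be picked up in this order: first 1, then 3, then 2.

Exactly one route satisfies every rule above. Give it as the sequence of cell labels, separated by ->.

The waypoints must appear in the order 1, 3, 2, with no cell reused.
Route from 4: up 1 to 1, down-right 1 to 5, up-right 1 to 3, left 1 to 2, down-right 1 to 6 — 5 moves in all.
Check: order respected (1 at step 1, 3 at step 3, 2 at step 4).

4 -> 1 -> 5 -> 3 -> 2 -> 6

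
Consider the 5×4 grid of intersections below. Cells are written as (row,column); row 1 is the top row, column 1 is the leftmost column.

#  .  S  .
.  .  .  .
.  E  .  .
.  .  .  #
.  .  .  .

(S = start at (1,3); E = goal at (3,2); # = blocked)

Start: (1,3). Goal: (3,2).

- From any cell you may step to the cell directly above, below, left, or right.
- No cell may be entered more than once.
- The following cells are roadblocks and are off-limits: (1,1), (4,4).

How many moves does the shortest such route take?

The Manhattan distance from (1,3) to (3,2) is |1−3| + |3−2| = 3, so at least 3 moves are needed.
A route of 3 moves achieves this: (1,3) → (2,3) → (3,3) → (3,2).
Since 3 matches the lower bound, it is optimal.

3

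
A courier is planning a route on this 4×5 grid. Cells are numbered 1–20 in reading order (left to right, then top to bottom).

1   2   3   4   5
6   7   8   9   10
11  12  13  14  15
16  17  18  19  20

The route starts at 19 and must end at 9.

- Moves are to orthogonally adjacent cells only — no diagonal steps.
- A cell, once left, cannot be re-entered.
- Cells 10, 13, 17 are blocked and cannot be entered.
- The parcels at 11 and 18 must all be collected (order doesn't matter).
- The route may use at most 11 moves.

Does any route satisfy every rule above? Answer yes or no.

18 must be visited but has only one open neighbour (19), and it is neither the start nor the goal — the route would have to enter and leave through 19, re-entering it.

no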